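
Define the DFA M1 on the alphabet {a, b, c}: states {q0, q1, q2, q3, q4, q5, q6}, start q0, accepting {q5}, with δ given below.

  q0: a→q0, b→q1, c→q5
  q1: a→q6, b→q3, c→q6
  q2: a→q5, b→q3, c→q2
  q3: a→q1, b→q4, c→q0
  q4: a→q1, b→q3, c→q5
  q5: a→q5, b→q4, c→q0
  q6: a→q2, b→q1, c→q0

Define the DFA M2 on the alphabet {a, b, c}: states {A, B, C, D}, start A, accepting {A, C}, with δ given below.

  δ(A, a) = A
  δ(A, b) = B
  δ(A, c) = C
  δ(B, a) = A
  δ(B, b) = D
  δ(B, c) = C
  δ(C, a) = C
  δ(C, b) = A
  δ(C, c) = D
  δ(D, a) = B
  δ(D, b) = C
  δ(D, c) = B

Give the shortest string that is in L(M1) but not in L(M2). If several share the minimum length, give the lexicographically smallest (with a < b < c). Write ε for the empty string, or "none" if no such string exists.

ccc

The string ccc is accepted by M1 but not by M2.
No shorter string lies in the difference, and ccc is the lexicographically first length-3 string in L(M1) \ L(M2).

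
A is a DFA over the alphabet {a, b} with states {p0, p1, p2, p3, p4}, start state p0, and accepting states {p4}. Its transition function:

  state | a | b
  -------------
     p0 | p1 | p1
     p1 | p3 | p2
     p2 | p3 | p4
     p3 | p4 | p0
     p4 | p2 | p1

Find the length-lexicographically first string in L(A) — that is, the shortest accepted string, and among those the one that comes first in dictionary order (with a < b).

aaa

A breadth-first search from p0 reaches an accepting state first via the path p0 → p1 → p3 → p4 on input aaa.
No string of length < 3 is accepted (BFS exhausts all shorter strings without reaching an accepting state), and aaa is the lexicographically least accepting string of length 3.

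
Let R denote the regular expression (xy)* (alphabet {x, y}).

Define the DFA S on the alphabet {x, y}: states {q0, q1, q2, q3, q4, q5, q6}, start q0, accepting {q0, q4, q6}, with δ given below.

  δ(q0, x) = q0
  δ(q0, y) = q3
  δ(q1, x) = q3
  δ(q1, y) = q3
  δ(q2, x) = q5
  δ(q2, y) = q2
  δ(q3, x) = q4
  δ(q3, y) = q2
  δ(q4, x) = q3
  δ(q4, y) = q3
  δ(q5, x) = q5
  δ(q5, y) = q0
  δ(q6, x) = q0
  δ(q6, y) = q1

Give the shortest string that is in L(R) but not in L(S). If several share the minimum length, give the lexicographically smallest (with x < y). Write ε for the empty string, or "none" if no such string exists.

The string xy is accepted by R but not by S.
No shorter string lies in the difference, and xy is the lexicographically first length-2 string in L(R) \ L(S).

xy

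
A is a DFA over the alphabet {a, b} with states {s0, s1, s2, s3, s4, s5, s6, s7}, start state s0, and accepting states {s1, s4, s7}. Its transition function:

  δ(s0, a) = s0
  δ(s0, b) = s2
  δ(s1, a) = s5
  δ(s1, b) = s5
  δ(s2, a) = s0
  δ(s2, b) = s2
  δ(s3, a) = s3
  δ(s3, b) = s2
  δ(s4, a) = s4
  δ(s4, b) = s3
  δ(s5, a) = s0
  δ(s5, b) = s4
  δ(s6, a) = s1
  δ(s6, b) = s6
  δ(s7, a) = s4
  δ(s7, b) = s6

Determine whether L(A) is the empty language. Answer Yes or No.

The states reachable from the start state are {s0, s2}.
None of the accepting states {s1, s4, s7} is reachable, so no string is accepted and L(A) = ∅.

Yes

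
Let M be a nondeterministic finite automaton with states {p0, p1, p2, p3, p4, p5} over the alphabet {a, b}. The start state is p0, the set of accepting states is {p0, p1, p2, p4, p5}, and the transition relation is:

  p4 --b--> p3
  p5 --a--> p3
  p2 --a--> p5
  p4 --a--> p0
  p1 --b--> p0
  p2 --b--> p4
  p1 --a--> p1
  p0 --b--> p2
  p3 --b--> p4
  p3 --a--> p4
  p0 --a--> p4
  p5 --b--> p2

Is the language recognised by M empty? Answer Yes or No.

The empty string ε is accepted: the run p0 ends in the accepting state p0.
Since at least one string is accepted, L(M) is not empty.

No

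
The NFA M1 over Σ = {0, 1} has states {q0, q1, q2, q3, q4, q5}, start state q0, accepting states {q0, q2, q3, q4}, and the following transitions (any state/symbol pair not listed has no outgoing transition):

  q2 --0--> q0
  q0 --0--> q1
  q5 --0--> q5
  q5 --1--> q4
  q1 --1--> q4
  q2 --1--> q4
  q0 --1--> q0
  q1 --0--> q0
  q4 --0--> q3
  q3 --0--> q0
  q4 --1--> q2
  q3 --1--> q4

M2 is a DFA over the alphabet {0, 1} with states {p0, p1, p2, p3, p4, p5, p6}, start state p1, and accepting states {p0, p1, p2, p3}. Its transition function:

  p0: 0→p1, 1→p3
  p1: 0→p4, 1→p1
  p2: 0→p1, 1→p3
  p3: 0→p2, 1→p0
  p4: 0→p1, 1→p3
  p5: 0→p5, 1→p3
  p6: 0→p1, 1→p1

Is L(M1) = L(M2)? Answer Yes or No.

Yes

Exploring the product automaton M1 × M2 from the start pair (q0, p1), following both machines on each input symbol, reaches 5 state pairs: (q0, p1), (q1, p4), (q4, p3), (q3, p2), (q2, p0).
M1 accepts in {q0, q2, q3, q4} and M2 accepts in {p0, p1, p2, p3}. In every reachable pair the two components are either both accepting — (q0, p1), (q4, p3), (q3, p2), (q2, p0) — or both non-accepting, so no string is accepted by exactly one of the machines: L(M1) \ L(M2) and L(M2) \ L(M1) are both empty.
Hence every string is accepted by M1 iff it is accepted by M2, and the two languages coincide.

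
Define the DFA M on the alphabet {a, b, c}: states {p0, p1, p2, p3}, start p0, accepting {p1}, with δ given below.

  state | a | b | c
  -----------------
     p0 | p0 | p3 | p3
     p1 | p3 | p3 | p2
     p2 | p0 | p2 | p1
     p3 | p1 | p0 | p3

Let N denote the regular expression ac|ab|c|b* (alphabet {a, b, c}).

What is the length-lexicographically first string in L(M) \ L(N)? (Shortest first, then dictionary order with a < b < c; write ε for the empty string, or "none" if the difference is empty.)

The string ba is accepted by M but not by N.
No shorter string lies in the difference, and ba is the lexicographically first length-2 string in L(M) \ L(N).

ba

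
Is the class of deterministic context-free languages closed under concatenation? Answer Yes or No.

Take L₁ = {ε, c} (finite, hence regular and DCFL) and L₂ = {c aⁿbⁿ : n≥0} ∪ {cc aⁿb²ⁿ : n≥0} (a DCFL: the number of leading c's tells the DPDA whether to pop one stack symbol per b or per two b's). Then L₁L₂ ∩ cca⁺b* = {cc aⁿbⁿ : n≥1} ∪ {cc aⁿb²ⁿ : n≥1}. If L₁L₂ were a DCFL, so would be this intersection with a regular set, and a DPDA for it started from its configuration after reading cc would accept {aⁿbⁿ : n≥1} ∪ {aⁿb²ⁿ : n≥1}, which no deterministic PDA accepts (a DPDA for it would have a single run on aⁿb²ⁿ, accepting after the prefix aⁿbⁿ and accepting again after n more b's; an ordinary PDA that simulates it on a's and b's and, at any moment when it is accepting, may switch to reading only a fresh letter d while feeding each d to the simulation as a b, would accept aⁱbʲdᵏ (k≥1) exactly when both aⁱbʲ and aⁱbʲ⁺ᵏ are in the language, i.e. its language intersected with the regular set a*b*d⁺ would be exactly {aⁿbⁿdⁿ : n≥1} — impossible, since context-free languages are closed under intersection with regular sets and {aⁿbⁿdⁿ} is not context-free). Hence L₁L₂ is not a DCFL.

No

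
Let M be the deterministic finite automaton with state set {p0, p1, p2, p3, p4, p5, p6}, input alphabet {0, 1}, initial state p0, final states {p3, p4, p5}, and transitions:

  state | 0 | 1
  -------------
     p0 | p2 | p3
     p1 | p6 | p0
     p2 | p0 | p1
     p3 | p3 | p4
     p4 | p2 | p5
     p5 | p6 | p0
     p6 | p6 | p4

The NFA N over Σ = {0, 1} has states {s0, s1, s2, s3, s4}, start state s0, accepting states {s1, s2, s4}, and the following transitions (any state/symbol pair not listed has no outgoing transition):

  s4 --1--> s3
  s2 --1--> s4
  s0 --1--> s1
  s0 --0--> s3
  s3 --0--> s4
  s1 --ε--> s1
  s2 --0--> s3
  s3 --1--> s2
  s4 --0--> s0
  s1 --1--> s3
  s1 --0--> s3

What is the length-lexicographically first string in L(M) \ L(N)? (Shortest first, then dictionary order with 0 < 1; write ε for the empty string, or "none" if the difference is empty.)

The string 10 is accepted by M but not by N.
No shorter string lies in the difference, and 10 is the lexicographically first length-2 string in L(M) \ L(N).

10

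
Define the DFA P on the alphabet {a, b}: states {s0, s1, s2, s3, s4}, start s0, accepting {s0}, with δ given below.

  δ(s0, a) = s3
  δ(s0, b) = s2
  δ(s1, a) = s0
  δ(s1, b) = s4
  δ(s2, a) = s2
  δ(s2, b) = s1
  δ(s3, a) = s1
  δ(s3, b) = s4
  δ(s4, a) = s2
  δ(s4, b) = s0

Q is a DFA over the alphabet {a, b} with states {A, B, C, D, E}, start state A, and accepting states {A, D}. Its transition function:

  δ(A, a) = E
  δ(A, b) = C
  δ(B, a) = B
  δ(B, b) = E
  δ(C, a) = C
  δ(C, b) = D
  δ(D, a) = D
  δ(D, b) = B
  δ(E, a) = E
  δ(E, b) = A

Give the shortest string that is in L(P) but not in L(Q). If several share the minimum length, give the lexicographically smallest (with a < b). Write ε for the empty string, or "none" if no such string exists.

The string aaa is accepted by P but not by Q.
No shorter string lies in the difference, and aaa is the lexicographically first length-3 string in L(P) \ L(Q).

aaa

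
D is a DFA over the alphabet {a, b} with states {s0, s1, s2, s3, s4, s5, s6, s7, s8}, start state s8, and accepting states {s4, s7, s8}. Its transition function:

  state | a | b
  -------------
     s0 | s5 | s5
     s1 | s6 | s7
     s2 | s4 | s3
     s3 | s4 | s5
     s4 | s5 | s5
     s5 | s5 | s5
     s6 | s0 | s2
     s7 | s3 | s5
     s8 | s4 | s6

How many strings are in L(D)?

4

The useful subgraph on states {s2, s3, s4, s6, s8} is acyclic, so L(D) is finite; the longest accepting path visits 5 useful states, giving maximum string length 4.
Counting accepting paths from s8 by length: 1 of length 0, 1 of length 1, 1 of length 3, 1 of length 4. Total 4.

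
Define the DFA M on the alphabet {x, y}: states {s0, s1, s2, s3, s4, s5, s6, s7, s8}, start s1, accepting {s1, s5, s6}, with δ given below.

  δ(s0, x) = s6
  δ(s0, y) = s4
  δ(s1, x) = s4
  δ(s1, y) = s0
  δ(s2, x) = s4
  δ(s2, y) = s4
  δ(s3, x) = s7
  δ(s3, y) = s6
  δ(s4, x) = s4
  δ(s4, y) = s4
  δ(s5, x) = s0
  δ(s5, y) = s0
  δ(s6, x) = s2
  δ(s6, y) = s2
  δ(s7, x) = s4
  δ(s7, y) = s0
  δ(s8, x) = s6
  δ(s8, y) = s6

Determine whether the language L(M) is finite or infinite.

finite

The useful states (reachable from s1 and able to reach an accepting state) are {s0, s1, s6}.
Restricted to these states the transition graph has no cycle, so every accepting path has bounded length and L is finite.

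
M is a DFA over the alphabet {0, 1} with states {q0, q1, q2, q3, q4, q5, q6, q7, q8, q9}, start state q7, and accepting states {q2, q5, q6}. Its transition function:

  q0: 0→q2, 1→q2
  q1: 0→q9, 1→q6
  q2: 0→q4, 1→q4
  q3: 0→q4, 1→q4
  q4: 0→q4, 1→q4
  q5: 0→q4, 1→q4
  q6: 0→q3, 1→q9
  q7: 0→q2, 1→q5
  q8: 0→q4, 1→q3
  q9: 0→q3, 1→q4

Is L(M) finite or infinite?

The useful states (reachable from q7 and able to reach an accepting state) are {q2, q5, q7}.
Restricted to these states the transition graph has no cycle, so every accepting path has bounded length and L is finite.

finite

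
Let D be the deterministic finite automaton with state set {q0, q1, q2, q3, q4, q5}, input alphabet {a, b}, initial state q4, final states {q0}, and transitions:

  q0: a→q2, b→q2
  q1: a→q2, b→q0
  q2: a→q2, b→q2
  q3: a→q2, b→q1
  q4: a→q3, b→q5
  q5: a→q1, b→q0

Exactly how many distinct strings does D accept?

3

The useful subgraph on states {q0, q1, q3, q4, q5} is acyclic, so L(D) is finite; the longest accepting path visits 4 useful states, giving maximum string length 3.
Counting accepting paths from q4 by length: 1 of length 2, 2 of length 3. Total 3.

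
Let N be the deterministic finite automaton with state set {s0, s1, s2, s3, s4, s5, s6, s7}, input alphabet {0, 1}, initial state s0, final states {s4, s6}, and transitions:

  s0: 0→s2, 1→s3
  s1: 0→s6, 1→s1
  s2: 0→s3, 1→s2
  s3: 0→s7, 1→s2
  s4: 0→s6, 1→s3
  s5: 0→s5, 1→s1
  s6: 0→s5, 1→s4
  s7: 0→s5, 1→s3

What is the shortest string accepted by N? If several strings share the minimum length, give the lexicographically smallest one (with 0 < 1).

A breadth-first search from s0 reaches an accepting state first via the path s0 → s3 → s7 → s5 → s1 → s6 on input 10010.
No string of length < 5 is accepted (BFS exhausts all shorter strings without reaching an accepting state), and 10010 is the lexicographically least accepting string of length 5.

10010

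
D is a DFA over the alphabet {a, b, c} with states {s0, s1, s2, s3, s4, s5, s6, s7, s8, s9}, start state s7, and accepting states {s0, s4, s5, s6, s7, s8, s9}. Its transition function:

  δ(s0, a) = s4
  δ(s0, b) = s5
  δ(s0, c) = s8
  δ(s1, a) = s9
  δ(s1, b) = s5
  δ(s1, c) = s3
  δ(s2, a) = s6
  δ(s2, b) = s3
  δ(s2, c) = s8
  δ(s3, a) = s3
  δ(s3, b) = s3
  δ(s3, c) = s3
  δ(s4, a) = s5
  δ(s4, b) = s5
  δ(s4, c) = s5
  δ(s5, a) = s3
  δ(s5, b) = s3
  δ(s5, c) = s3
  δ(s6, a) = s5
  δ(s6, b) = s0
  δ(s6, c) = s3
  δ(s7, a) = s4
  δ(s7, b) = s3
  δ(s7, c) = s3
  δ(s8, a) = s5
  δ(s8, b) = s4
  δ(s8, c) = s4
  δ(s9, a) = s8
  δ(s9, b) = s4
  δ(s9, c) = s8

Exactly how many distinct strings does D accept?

5

The useful subgraph on states {s4, s5, s7} is acyclic, so L(D) is finite; the longest accepting path visits 3 useful states, giving maximum string length 2.
Counting accepting paths from s7 by length: 1 of length 0, 1 of length 1, 3 of length 2. Total 5.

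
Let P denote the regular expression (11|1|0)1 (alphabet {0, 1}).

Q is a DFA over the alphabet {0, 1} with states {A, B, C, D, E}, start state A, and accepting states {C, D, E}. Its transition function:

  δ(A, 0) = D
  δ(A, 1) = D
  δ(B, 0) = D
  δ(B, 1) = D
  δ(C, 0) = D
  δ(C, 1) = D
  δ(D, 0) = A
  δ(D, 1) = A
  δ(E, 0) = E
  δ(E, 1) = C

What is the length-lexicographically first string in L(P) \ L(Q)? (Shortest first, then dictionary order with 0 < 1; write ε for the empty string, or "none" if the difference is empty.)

01

The string 01 is accepted by P but not by Q.
No shorter string lies in the difference, and 01 is the lexicographically first length-2 string in L(P) \ L(Q).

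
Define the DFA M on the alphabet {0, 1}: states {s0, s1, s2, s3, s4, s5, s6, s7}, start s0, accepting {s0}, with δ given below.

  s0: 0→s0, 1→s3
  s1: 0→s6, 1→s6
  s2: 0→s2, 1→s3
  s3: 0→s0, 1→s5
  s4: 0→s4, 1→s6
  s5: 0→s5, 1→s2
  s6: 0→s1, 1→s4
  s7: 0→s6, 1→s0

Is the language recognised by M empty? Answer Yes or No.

The empty string ε is accepted: the run s0 ends in the accepting state s0.
Since at least one string is accepted, L(M) is not empty.

No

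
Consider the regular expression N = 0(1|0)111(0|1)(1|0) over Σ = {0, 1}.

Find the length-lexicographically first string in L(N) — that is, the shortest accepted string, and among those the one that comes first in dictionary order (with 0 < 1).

0011100

By inspection of the expression, no string of length less than 7 matches, and 0011100 is the lexicographically first match of length 7.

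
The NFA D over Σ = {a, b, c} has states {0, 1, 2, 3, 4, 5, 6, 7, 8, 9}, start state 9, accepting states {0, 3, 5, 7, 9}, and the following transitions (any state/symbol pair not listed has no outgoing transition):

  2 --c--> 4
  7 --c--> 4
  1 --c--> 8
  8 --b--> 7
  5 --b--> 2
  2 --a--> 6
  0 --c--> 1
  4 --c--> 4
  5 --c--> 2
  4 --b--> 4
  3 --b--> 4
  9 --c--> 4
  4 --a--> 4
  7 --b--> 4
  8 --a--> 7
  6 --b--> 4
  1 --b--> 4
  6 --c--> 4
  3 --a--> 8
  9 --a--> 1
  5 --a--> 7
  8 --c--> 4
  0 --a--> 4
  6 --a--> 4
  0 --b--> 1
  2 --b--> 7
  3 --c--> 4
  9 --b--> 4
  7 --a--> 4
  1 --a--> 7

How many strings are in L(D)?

4

The useful subgraph on states {1, 7, 8, 9} is acyclic, so L(D) is finite; the longest accepting path visits 4 useful states, giving maximum string length 3.
Counting accepting paths from 9 by length: 1 of length 0, 1 of length 2, 2 of length 3. Total 4.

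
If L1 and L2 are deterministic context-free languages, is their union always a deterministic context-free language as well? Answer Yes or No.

No

{aⁿbⁿ : n≥0} and {aⁿb²ⁿ : n≥0} are each accepted by a deterministic PDA (push the a's; pop one per b, respectively one per two b's), but their union U is not. Suppose a DPDA M accepted U. Being deterministic, M has a single run on aⁿb²ⁿ, and since aⁿbⁿ ∈ U that run passes through an accepting configuration right after consuming the prefix aⁿbⁿ and then goes on to accept again after n more b's. Build an ordinary (nondeterministic) PDA M′ that simulates M on a's and b's and, at any moment when M is in an accepting state, may switch to a second mode in which it reads only c's, feeding each c to M as a b; M′ accepts when M does. Then M′ accepts aⁱbʲcᵏ (k≥1) exactly when both aⁱbʲ ∈ U and aⁱbʲ⁺ᵏ ∈ U, and checking the four cases (i=j or j=2i, combined with j+k=i or j+k=2i) leaves only i=j=k: so L(M′) ∩ a*b*c⁺ = {aⁿbⁿcⁿ : n≥1} would be context-free, which it is not (pumping lemma) — contradiction. (The union is an unambiguous CFL; it is determinism, not unambiguity, that fails.)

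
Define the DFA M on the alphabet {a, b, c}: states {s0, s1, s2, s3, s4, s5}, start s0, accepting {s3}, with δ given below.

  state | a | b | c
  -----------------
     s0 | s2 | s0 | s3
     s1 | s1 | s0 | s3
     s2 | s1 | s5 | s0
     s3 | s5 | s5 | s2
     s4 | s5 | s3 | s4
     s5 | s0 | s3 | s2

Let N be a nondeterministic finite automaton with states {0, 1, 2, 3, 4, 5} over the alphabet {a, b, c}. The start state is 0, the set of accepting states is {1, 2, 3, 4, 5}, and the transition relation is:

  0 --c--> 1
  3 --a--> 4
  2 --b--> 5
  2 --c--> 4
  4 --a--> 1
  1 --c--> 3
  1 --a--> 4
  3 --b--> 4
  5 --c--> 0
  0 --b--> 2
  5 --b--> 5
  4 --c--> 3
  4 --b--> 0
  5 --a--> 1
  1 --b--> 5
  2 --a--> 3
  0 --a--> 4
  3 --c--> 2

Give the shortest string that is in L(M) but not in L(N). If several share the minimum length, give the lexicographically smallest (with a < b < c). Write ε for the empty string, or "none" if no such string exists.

bbc

The string bbc is accepted by M but not by N.
No shorter string lies in the difference, and bbc is the lexicographically first length-3 string in L(M) \ L(N).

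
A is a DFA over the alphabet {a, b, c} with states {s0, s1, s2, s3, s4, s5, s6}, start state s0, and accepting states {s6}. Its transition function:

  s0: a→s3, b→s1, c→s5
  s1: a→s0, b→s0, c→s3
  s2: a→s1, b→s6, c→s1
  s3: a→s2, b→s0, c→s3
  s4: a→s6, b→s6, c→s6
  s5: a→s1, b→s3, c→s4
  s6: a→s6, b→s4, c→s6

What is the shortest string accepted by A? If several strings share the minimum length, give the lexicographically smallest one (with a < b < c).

A breadth-first search from s0 reaches an accepting state first via the path s0 → s3 → s2 → s6 on input aab.
No string of length < 3 is accepted (BFS exhausts all shorter strings without reaching an accepting state), and aab is the lexicographically least accepting string of length 3.

aab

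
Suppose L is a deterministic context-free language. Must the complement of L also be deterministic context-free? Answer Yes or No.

Yes

A deterministic PDA can be normalised so that it always reads its entire input (no blocking, no infinite ε-loops) and records in its finite control whether it has passed through an accepting state since the last input symbol was consumed; inverting that end-of-input verdict yields a DPDA for the complement.
So the deterministic context-free languages are closed under complement.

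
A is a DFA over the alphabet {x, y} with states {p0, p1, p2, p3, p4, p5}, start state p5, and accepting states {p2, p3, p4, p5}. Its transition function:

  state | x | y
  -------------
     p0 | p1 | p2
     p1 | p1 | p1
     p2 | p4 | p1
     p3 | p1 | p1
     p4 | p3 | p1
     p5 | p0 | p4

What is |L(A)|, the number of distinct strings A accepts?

6

The useful subgraph on states {p0, p2, p3, p4, p5} is acyclic, so L(A) is finite; the longest accepting path visits 5 useful states, giving maximum string length 4.
Counting accepting paths from p5 by length: 1 of length 0, 1 of length 1, 2 of length 2, 1 of length 3, 1 of length 4. Total 6.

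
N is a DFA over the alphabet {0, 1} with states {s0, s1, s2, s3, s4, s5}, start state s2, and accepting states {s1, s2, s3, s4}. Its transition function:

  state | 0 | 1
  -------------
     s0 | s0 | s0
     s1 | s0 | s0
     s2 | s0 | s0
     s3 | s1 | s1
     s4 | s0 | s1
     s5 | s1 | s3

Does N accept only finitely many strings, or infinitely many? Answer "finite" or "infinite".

finite

The useful states (reachable from s2 and able to reach an accepting state) are {s2}.
Restricted to these states the transition graph has no cycle, so every accepting path has bounded length and L is finite.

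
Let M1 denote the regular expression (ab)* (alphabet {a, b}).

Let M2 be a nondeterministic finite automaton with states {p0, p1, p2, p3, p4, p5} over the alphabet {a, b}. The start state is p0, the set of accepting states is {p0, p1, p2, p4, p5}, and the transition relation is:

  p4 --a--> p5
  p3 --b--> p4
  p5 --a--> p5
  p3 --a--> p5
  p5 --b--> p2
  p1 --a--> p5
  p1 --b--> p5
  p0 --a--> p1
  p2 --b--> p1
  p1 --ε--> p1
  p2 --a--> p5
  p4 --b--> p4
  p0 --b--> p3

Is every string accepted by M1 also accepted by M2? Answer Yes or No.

Yes

Converting the expression M1 to a DFA (subset construction, then merging equivalent states) gives the minimal DFA with states {r0, r1, r2}, start state r0, accepting states {r0} and transitions r0: a→r1, b→r2; r1: a→r2, b→r0; r2: a→r2, b→r2.
Exploring the product automaton M1 × M2 from the start pair (r0, p0), following both machines on each input symbol, reaches 10 state pairs: (r0, p0), (r1, p1), (r2, p3), (r2, p5), (r0, p5), (r2, p4), (r2, p2), (r1, p5), (r2, p1), (r0, p2).
M1 accepts in {r0} and M2 accepts in {p0, p1, p2, p4, p5}. The reachable pairs whose M1-component is accepting are (r0, p0), (r0, p5), (r0, p2); in each of them the M2-component is accepting too, so the product for L(M1) \ L(M2) (M1-component accepting, M2-component rejecting) has no reachable accepting pair and the difference is empty.
Hence every string in L(M1) is also in L(M2).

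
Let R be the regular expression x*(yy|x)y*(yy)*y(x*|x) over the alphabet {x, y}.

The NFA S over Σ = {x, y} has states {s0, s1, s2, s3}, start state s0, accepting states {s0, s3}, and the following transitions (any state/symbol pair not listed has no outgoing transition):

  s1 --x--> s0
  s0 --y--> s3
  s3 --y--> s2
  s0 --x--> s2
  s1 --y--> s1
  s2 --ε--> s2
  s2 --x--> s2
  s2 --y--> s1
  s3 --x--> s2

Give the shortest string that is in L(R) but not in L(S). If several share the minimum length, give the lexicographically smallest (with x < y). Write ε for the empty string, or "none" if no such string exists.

The string xy is accepted by R but not by S.
No shorter string lies in the difference, and xy is the lexicographically first length-2 string in L(R) \ L(S).

xy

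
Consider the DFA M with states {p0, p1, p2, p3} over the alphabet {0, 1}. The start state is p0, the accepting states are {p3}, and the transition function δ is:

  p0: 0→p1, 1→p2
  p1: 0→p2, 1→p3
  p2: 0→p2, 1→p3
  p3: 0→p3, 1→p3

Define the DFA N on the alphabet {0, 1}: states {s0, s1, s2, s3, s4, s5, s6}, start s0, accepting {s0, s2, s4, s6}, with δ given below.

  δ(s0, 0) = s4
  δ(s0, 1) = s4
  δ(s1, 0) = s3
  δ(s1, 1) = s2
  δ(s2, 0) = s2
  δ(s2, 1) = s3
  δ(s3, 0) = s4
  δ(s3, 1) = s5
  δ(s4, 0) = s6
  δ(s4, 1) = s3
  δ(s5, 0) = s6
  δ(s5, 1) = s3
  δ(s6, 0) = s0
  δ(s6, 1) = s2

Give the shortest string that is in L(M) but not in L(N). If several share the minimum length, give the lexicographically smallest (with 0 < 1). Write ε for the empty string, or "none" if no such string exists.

01

The string 01 is accepted by M but not by N.
No shorter string lies in the difference, and 01 is the lexicographically first length-2 string in L(M) \ L(N).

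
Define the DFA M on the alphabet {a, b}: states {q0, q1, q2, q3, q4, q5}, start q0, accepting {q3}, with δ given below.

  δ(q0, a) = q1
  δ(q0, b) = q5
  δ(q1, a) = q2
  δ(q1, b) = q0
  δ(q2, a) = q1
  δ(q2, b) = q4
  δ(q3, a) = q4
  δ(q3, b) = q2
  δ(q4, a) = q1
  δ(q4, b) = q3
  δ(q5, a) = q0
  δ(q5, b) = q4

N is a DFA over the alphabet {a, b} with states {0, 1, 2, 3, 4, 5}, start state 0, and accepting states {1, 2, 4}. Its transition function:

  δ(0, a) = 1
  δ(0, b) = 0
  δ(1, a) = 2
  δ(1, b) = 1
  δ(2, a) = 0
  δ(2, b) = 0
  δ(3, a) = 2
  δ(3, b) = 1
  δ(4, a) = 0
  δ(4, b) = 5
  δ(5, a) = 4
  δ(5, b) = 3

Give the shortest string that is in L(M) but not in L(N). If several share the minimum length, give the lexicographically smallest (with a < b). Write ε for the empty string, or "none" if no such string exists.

The string bbb is accepted by M but not by N.
No shorter string lies in the difference, and bbb is the lexicographically first length-3 string in L(M) \ L(N).

bbb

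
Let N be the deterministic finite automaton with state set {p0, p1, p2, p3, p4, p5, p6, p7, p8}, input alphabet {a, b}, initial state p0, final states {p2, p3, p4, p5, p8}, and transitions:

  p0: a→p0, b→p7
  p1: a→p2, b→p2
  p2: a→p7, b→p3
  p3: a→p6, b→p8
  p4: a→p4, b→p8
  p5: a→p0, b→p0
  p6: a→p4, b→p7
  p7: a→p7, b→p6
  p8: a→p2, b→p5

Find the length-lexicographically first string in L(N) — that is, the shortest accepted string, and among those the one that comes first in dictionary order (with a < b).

A breadth-first search from p0 reaches an accepting state first via the path p0 → p7 → p6 → p4 on input bba.
No string of length < 3 is accepted (BFS exhausts all shorter strings without reaching an accepting state), and bba is the lexicographically least accepting string of length 3.

bba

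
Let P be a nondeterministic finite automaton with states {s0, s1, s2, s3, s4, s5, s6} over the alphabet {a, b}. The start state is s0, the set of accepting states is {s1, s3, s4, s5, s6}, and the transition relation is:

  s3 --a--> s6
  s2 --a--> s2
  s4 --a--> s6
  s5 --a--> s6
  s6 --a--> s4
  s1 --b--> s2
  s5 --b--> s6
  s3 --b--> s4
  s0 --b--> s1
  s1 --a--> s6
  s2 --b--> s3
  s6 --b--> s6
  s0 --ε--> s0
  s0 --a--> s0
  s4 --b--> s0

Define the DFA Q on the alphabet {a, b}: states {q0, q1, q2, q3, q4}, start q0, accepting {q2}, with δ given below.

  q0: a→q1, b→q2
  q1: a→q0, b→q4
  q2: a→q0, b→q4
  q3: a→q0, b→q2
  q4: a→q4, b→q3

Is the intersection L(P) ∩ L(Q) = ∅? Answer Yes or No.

No

The string b is accepted by both P and Q.
Hence L(P) ∩ L(Q) ≠ ∅.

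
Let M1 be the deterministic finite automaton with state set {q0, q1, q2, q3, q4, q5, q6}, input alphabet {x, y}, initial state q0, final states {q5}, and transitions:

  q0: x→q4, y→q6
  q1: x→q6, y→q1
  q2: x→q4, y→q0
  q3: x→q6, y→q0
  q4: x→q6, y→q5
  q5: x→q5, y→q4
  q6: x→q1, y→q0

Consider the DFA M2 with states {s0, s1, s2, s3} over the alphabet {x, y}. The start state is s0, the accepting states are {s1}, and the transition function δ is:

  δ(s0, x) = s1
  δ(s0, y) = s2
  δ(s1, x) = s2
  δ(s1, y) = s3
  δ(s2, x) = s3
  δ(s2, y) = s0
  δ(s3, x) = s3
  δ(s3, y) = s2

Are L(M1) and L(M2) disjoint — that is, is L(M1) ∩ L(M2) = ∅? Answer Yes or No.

No

The string xyyyx is accepted by both M1 and M2.
Hence L(M1) ∩ L(M2) ≠ ∅.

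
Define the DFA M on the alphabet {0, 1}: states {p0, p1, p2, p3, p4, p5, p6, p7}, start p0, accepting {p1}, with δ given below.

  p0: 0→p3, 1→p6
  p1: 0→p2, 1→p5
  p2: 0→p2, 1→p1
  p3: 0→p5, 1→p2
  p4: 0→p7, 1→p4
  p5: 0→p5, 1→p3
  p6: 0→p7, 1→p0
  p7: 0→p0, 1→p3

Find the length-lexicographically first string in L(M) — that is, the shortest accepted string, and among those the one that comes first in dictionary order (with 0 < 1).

A breadth-first search from p0 reaches an accepting state first via the path p0 → p3 → p2 → p1 on input 011.
No string of length < 3 is accepted (BFS exhausts all shorter strings without reaching an accepting state), and 011 is the lexicographically least accepting string of length 3.

011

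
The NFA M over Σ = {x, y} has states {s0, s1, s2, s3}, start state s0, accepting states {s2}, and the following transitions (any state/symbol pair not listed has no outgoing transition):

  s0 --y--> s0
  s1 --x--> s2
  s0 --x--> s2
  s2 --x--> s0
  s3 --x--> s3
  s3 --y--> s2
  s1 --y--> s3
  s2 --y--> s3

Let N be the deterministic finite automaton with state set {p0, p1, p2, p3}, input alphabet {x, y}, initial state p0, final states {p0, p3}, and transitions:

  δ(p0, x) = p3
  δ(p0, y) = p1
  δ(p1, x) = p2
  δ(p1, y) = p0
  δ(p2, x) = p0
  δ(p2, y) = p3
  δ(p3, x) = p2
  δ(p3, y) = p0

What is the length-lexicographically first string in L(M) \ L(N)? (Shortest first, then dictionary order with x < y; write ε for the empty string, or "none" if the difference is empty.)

yx

The string yx is accepted by M but not by N.
No shorter string lies in the difference, and yx is the lexicographically first length-2 string in L(M) \ L(N).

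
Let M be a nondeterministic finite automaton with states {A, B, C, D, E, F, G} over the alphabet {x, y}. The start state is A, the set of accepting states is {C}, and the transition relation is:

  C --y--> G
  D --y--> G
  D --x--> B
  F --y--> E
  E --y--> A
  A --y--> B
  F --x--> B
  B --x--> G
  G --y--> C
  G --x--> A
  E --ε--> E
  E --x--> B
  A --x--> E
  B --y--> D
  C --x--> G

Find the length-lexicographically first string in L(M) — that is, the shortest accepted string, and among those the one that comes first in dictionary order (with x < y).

yxy

A breadth-first search from A reaches an accepting state first via the path A → B → G → C on input yxy.
No string of length < 3 is accepted (BFS exhausts all shorter strings without reaching an accepting state), and yxy is the lexicographically least accepting string of length 3.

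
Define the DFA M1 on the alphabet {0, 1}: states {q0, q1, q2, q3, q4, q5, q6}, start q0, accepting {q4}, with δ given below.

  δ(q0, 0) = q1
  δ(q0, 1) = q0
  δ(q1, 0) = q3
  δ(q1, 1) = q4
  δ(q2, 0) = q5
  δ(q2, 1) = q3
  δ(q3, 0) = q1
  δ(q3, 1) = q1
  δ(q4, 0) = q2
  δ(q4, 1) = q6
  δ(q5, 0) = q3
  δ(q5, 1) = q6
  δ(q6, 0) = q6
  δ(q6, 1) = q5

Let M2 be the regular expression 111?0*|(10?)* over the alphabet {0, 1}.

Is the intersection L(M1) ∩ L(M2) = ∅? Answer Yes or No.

The string 101 is accepted by both M1 and M2.
Hence L(M1) ∩ L(M2) ≠ ∅.

No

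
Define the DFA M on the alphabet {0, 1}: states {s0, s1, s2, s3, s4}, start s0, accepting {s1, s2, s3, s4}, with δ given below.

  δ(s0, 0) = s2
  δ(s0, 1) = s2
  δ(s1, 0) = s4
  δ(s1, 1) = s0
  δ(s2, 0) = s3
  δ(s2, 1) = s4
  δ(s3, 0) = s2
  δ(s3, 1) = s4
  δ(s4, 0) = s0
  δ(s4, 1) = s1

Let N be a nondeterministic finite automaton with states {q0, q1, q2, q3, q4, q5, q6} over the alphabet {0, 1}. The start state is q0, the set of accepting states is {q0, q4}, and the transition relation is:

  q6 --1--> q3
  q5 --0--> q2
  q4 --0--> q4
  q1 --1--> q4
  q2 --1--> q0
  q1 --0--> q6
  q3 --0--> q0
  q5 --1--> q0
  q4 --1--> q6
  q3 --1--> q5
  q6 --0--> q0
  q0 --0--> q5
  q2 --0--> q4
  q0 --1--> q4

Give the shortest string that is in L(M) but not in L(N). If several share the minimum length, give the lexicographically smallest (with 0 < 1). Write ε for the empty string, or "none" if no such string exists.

The string 0 is accepted by M but not by N.
No shorter string lies in the difference, and 0 is the lexicographically first length-1 string in L(M) \ L(N).

0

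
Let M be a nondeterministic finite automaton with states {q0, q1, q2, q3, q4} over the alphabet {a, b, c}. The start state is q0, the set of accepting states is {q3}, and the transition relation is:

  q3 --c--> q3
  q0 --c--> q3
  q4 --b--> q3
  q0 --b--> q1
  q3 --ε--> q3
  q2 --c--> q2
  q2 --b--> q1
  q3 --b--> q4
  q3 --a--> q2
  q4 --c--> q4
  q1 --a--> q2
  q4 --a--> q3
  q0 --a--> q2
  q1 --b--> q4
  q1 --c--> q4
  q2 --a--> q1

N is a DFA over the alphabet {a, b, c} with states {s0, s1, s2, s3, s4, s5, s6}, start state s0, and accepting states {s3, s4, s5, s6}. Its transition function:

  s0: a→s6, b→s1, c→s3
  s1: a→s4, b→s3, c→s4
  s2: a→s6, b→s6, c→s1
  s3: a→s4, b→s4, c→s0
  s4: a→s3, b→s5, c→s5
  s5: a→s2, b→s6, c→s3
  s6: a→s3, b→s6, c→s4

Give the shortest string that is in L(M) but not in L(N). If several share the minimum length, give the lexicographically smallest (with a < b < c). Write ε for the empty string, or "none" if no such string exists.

cc

The string cc is accepted by M but not by N.
No shorter string lies in the difference, and cc is the lexicographically first length-2 string in L(M) \ L(N).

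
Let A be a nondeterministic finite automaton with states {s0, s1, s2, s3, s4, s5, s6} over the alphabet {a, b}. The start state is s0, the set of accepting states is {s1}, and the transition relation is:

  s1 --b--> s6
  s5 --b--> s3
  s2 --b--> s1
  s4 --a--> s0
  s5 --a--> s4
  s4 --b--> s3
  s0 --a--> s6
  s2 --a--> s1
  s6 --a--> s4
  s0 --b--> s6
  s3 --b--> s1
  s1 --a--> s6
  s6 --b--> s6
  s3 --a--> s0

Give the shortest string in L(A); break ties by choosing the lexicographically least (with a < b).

aabb

A breadth-first search from s0 reaches an accepting state first via the path s0 → s6 → s4 → s3 → s1 on input aabb.
No string of length < 4 is accepted (BFS exhausts all shorter strings without reaching an accepting state), and aabb is the lexicographically least accepting string of length 4.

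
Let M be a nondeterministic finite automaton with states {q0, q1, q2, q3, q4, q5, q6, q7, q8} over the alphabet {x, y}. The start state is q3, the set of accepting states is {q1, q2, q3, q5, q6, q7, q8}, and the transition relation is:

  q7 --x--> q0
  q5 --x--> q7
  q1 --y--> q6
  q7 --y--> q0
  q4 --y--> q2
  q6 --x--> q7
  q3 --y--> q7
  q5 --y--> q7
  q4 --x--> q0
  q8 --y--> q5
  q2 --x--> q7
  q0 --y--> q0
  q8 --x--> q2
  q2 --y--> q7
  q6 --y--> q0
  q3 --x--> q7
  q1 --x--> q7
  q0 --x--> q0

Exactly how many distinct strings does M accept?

The useful subgraph on states {q3, q7} is acyclic, so L(M) is finite; the longest accepting path visits 2 useful states, giving maximum string length 1.
Counting accepting paths from q3 by length: 1 of length 0, 2 of length 1. Total 3.

3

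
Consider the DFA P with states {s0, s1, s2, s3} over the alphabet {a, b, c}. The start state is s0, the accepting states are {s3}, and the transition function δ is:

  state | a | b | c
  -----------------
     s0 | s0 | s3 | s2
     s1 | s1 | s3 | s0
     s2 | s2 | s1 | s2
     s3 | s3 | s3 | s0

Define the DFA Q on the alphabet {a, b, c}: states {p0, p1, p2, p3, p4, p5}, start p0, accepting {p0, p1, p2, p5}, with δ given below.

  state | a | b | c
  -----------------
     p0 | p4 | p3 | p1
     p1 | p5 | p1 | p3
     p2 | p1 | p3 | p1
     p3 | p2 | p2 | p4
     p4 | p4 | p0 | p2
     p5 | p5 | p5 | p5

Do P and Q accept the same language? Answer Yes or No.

No

The string b is accepted by P but rejected by Q.
So L(P) ≠ L(Q).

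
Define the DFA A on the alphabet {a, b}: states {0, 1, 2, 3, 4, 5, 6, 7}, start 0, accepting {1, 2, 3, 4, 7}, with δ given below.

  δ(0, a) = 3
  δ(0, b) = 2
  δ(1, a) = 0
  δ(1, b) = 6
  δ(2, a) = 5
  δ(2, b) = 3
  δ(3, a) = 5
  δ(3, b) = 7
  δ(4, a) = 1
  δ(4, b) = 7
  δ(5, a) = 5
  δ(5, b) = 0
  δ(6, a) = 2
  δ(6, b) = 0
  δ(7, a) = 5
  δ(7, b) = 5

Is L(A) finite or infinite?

State 0 is reachable from the start and can reach an accepting state, and it lies on the cycle 0 → 2 → 3 → 5 → 0.
Traversing that cycle any number of times yields accepted strings of unbounded length, so the language is infinite.

infinite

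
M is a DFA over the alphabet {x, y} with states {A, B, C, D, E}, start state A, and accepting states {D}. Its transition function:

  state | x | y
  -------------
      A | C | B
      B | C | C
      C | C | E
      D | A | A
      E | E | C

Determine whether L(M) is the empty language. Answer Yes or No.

The states reachable from the start state are {A, B, C, E}.
None of the accepting states {D} is reachable, so no string is accepted and L(M) = ∅.

Yes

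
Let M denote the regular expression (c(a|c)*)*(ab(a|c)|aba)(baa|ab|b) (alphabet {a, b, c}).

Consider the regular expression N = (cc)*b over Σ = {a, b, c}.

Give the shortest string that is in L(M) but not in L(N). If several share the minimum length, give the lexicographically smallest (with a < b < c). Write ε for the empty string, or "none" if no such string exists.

abab

The string abab is accepted by M but not by N.
No shorter string lies in the difference, and abab is the lexicographically first length-4 string in L(M) \ L(N).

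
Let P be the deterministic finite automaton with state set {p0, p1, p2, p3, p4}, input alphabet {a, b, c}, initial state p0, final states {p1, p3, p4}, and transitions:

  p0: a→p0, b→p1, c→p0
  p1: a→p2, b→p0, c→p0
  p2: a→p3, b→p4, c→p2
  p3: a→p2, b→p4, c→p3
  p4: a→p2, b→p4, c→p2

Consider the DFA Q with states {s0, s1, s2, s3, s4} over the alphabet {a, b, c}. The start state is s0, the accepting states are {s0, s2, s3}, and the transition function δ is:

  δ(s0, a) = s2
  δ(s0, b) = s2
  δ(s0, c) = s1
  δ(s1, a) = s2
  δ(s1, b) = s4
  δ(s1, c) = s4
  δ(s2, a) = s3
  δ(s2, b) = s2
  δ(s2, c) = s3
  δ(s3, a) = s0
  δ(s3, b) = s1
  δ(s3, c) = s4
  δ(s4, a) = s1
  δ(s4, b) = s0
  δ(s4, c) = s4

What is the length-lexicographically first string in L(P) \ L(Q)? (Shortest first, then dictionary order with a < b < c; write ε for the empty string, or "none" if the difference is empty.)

The string cb is accepted by P but not by Q.
No shorter string lies in the difference, and cb is the lexicographically first length-2 string in L(P) \ L(Q).

cb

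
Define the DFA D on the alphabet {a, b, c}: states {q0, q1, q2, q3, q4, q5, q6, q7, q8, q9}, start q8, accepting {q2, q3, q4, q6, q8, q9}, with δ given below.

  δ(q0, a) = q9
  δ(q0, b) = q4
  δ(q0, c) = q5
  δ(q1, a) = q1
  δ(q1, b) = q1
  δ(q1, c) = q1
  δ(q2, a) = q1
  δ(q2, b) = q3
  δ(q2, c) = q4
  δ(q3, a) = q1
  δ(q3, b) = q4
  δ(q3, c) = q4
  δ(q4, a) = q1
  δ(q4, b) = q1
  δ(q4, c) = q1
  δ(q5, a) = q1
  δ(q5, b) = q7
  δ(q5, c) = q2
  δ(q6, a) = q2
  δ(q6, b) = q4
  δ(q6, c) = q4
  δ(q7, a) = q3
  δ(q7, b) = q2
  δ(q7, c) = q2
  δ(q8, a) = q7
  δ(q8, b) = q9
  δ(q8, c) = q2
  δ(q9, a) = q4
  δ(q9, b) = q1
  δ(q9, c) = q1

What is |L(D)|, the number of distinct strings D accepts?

The useful subgraph on states {q2, q3, q4, q7, q8, q9} is acyclic, so L(D) is finite; the longest accepting path visits 5 useful states, giving maximum string length 4.
Counting accepting paths from q8 by length: 1 of length 0, 2 of length 1, 6 of length 2, 8 of length 3, 4 of length 4. Total 21.

21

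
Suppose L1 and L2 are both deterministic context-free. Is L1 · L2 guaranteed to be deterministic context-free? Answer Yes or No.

No

Take L₁ = {ε, c} (finite, hence regular and DCFL) and L₂ = {c aⁿbⁿ : n≥0} ∪ {cc aⁿb²ⁿ : n≥0} (a DCFL: the number of leading c's tells the DPDA whether to pop one stack symbol per b or per two b's). Then L₁L₂ ∩ cca⁺b* = {cc aⁿbⁿ : n≥1} ∪ {cc aⁿb²ⁿ : n≥1}. If L₁L₂ were a DCFL, so would be this intersection with a regular set, and a DPDA for it started from its configuration after reading cc would accept {aⁿbⁿ : n≥1} ∪ {aⁿb²ⁿ : n≥1}, which no deterministic PDA accepts (a DPDA for it would have a single run on aⁿb²ⁿ, accepting after the prefix aⁿbⁿ and accepting again after n more b's; an ordinary PDA that simulates it on a's and b's and, at any moment when it is accepting, may switch to reading only a fresh letter d while feeding each d to the simulation as a b, would accept aⁱbʲdᵏ (k≥1) exactly when both aⁱbʲ and aⁱbʲ⁺ᵏ are in the language, i.e. its language intersected with the regular set a*b*d⁺ would be exactly {aⁿbⁿdⁿ : n≥1} — impossible, since context-free languages are closed under intersection with regular sets and {aⁿbⁿdⁿ} is not context-free). Hence L₁L₂ is not a DCFL.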